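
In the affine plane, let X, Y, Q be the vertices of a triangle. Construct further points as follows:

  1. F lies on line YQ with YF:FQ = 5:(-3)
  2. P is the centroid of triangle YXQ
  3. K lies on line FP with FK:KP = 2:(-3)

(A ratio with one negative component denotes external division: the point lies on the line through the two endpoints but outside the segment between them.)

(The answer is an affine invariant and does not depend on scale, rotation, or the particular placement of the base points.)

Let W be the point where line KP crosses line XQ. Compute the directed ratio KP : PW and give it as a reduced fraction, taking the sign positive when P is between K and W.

KP:PW = -33/2

Set X = (0, 0), Y = (1, 0), Q = (0, 1); any affine frame gives the same invariant.
1. F lies on line YQ with YF:FQ = 5:(-3) ⇒ F = (-3/2, 5/2)
2. P is the centroid of triangle YXQ ⇒ P = (1/3, 1/3)
3. K lies on line FP with FK:KP = 2:(-3) ⇒ K = (-31/6, 41/6)
line KP meets XQ at W = (0, 8/11)
P = K + t·(W−K) with t = 33/31, so KP:PW = 33/31:-2/31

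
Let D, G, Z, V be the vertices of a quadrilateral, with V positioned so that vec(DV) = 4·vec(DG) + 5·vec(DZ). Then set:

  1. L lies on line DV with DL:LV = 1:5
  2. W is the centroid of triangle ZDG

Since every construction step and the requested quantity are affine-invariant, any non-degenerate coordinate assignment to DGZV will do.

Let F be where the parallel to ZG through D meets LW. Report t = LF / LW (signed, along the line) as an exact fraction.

Assign D = (0, 0), G = (1, 0), Z = (0, 1), V = (4, 5) — the answer is frame-independent, so this choice is without loss of generality.
1. L lies on line DV with DL:LV = 1:5 ⇒ L = (2/3, 5/6)
2. W is the centroid of triangle ZDG ⇒ W = (1/3, 1/3)
through D parallel to ZG: direction (1, -1); meets LW at F = (1/15, -1/15)
F = L + t·(W−L) with t = 9/5

t = 9/5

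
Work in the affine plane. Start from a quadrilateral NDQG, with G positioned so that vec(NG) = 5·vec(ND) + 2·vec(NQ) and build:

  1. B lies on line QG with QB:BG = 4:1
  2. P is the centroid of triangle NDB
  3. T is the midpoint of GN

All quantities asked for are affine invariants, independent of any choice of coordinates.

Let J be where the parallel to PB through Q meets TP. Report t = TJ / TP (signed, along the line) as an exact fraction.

t = 45

Assign N = (0, 0), D = (1, 0), Q = (0, 1), G = (5, 2) — the answer is frame-independent, so this choice is without loss of generality.
1. B lies on line QG with QB:BG = 4:1 ⇒ B = (4, 9/5)
2. P is the centroid of triangle NDB ⇒ P = (5/3, 3/5)
3. T is the midpoint of GN ⇒ T = (5/2, 1)
through Q parallel to PB: direction (7/3, 6/5); meets TP at J = (-35, -17)
J = T + t·(P−T) with t = 45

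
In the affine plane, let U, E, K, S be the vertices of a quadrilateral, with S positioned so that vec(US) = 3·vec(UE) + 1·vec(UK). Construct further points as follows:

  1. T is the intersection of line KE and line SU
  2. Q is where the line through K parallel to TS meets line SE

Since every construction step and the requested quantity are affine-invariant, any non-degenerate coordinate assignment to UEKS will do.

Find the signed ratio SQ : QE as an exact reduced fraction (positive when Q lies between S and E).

Assign U = (0, 0), E = (1, 0), K = (0, 1), S = (3, 1) — the answer is frame-independent, so this choice is without loss of generality.
1. T is the intersection of line KE and line SU ⇒ T = (3/4, 1/4)
2. Q is where the line through K parallel to TS meets line SE ⇒ Q = (9, 4)
Q = S + t·(E−S) with t = -3, so SQ:QE = t:(1−t) = -3:4

SQ:QE = -3/4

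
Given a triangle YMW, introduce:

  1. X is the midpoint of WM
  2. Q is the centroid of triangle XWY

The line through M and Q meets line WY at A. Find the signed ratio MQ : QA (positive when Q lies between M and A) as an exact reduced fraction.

MQ:QA = 5

Choose coordinates Y = (0, 0), M = (1, 0), W = (0, 1).
1. X is the midpoint of WM ⇒ X = (1/2, 1/2)
2. Q is the centroid of triangle XWY ⇒ Q = (1/6, 1/2)
line MQ meets WY at A = (0, 3/5)
Q = M + t·(A−M) with t = 5/6, so MQ:QA = 5/6:1/6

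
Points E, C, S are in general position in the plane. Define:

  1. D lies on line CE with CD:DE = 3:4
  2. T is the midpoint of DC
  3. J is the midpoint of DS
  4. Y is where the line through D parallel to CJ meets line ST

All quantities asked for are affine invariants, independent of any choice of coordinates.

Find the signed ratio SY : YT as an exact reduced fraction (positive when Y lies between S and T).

Set E = (0, 0), C = (1, 0), S = (0, 1); any affine frame gives the same invariant.
1. D lies on line CE with CD:DE = 3:4 ⇒ D = (4/7, 0)
2. T is the midpoint of DC ⇒ T = (11/14, 0)
3. J is the midpoint of DS ⇒ J = (2/7, 1/2)
4. Y is where the line through D parallel to CJ meets line ST ⇒ Y = (22/21, -1/3)
Y = S + t·(T−S) with t = 4/3, so SY:YT = t:(1−t) = 4/3:-1/3

SY:YT = -4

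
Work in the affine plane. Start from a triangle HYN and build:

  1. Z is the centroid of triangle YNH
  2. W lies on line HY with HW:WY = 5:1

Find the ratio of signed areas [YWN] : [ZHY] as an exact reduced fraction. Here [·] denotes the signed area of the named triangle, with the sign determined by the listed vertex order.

Choose coordinates H = (0, 0), Y = (1, 0), N = (0, 1).
1. Z is the centroid of triangle YNH ⇒ Z = (1/3, 1/3)
2. W lies on line HY with HW:WY = 5:1 ⇒ W = (5/6, 0)
2·[YWN] = -1/6, 2·[ZHY] = 1/3
[YWN]:[ZHY] = -1/6:1/3 = -1/2

[YWN]:[ZHY] = -1/2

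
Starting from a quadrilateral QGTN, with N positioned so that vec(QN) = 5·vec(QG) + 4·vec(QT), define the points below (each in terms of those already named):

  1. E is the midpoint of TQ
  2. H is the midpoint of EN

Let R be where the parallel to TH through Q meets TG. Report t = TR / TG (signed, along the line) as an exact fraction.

t = 2/3

Work in coordinates with Q = (0, 0), G = (1, 0), T = (0, 1), N = (5, 4).
1. E is the midpoint of TQ ⇒ E = (0, 1/2)
2. H is the midpoint of EN ⇒ H = (5/2, 9/4)
through Q parallel to TH: direction (5/2, 5/4); meets TG at R = (2/3, 1/3)
R = T + t·(G−T) with t = 2/3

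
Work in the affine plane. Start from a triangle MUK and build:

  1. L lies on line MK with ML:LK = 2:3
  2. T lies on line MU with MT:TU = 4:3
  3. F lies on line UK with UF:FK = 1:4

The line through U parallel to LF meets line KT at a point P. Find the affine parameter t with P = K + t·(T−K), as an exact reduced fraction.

Assign M = (0, 0), U = (1, 0), K = (0, 1) — the answer is frame-independent, so this choice is without loss of generality.
1. L lies on line MK with ML:LK = 2:3 ⇒ L = (0, 2/5)
2. T lies on line MU with MT:TU = 4:3 ⇒ T = (4/7, 0)
3. F lies on line UK with UF:FK = 1:4 ⇒ F = (4/5, 1/5)
through U parallel to LF: direction (4/5, -1/5); meets KT at P = (1/2, 1/8)
P = K + t·(T−K) with t = 7/8

t = 7/8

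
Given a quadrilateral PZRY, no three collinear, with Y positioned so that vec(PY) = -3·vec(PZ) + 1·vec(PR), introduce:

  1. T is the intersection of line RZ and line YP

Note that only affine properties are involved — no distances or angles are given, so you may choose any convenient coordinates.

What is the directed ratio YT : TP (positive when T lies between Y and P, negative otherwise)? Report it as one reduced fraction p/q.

Work in coordinates with P = (0, 0), Z = (1, 0), R = (0, 1), Y = (-3, 1).
1. T is the intersection of line RZ and line YP ⇒ T = (3/2, -1/2)
T = Y + t·(P−Y) with t = 3/2, so YT:TP = t:(1−t) = 3/2:-1/2

YT:TP = -3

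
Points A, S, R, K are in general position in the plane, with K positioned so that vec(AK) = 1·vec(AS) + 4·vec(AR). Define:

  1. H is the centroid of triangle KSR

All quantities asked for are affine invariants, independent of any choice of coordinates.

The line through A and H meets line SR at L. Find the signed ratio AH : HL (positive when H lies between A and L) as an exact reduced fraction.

AH:HL = -7/4

Assign A = (0, 0), S = (1, 0), R = (0, 1), K = (1, 4) — the answer is frame-independent, so this choice is without loss of generality.
1. H is the centroid of triangle KSR ⇒ H = (2/3, 5/3)
line AH meets SR at L = (2/7, 5/7)
H = A + t·(L−A) with t = 7/3, so AH:HL = 7/3:-4/3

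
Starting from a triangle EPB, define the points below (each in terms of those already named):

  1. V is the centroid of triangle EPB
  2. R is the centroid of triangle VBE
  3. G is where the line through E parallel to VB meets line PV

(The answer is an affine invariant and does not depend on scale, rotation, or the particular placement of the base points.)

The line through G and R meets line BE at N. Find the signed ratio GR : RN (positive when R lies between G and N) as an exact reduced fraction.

Choose coordinates E = (0, 0), P = (1, 0), B = (0, 1).
1. V is the centroid of triangle EPB ⇒ V = (1/3, 1/3)
2. R is the centroid of triangle VBE ⇒ R = (1/9, 4/9)
3. G is where the line through E parallel to VB meets line PV ⇒ G = (-1/3, 2/3)
line GR meets BE at N = (0, 1/2)
R = G + t·(N−G) with t = 4/3, so GR:RN = 4/3:-1/3

GR:RN = -4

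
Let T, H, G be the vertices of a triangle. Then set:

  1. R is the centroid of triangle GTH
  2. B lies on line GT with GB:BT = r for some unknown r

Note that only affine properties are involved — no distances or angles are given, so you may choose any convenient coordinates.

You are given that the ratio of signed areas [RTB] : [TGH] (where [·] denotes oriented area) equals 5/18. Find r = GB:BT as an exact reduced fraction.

Choose coordinates T = (0, 0), H = (1, 0), G = (0, 1).
1. R is the centroid of triangle GTH ⇒ R = (1/3, 1/3)
2. With GB:BT = r, write λ = r/(r+1) so B = G + λ·(T−G); B is affine-linear in λ
Every point depending on B is an affine combination of B and λ-independent points, so each such coordinate is linear in λ; the λ² term in each signed area is a multiple of (T−G)×(T−G) = 0, so 2·[RTB] and 2·[TGH] are each linear in λ. Evaluating at λ=0 and λ=1:
  2·[RTB] = 1/3·λ − 1/3,   2·[TGH] = -1
So [RTB]:[TGH] = (1/3·λ − 1/3) / (-1). Setting this equal to 5/18:
  1/3·λ − 1/3 = 5/18·(-1)  ⇒  λ = 1/6
Then r = λ/(1−λ) = (1/6)/(5/6) = 1/5. Check: with r = 1/5, B = (0, 5/6) and [RTB]:[TGH] = 5/18 as required.

r = 1/5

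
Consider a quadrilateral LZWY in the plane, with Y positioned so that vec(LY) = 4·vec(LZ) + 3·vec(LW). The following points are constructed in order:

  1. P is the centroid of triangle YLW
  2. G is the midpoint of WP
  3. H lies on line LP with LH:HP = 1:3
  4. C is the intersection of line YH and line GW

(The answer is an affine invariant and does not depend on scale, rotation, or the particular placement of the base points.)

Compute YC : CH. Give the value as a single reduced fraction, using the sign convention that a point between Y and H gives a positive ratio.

Assign L = (0, 0), Z = (1, 0), W = (0, 1), Y = (4, 3) — the answer is frame-independent, so this choice is without loss of generality.
1. P is the centroid of triangle YLW ⇒ P = (4/3, 4/3)
2. G is the midpoint of WP ⇒ G = (2/3, 7/6)
3. H lies on line LP with LH:HP = 1:3 ⇒ H = (1/3, 1/3)
4. C is the intersection of line YH and line GW ⇒ C = (40/21, 31/21)
C = Y + t·(H−Y) with t = 4/7, so YC:CH = t:(1−t) = 4/7:3/7

YC:CH = 4/3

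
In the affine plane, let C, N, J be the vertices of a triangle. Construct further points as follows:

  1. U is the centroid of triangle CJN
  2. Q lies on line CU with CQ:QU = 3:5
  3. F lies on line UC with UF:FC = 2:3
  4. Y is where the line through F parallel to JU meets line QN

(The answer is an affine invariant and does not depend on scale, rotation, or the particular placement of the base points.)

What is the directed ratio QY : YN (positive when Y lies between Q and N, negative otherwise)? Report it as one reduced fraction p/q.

Choose coordinates C = (0, 0), N = (1, 0), J = (0, 1).
1. U is the centroid of triangle CJN ⇒ U = (1/3, 1/3)
2. Q lies on line CU with CQ:QU = 3:5 ⇒ Q = (1/8, 1/8)
3. F lies on line UC with UF:FC = 2:3 ⇒ F = (1/5, 1/5)
4. Y is where the line through F parallel to JU meets line QN ⇒ Y = (16/65, 7/65)
Y = Q + t·(N−Q) with t = 9/65, so QY:YN = t:(1−t) = 9/65:56/65

QY:YN = 9/56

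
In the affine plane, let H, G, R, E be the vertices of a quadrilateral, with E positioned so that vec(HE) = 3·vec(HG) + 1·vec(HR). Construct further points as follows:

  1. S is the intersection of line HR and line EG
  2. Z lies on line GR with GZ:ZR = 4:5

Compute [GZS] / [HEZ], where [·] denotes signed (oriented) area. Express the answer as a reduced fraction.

[GZS]:[HEZ] = 6/7

Set H = (0, 0), G = (1, 0), R = (0, 1), E = (3, 1); any affine frame gives the same invariant.
1. S is the intersection of line HR and line EG ⇒ S = (0, -1/2)
2. Z lies on line GR with GZ:ZR = 4:5 ⇒ Z = (5/9, 4/9)
2·[GZS] = 2/3, 2·[HEZ] = 7/9
[GZS]:[HEZ] = 2/3:7/9 = 6/7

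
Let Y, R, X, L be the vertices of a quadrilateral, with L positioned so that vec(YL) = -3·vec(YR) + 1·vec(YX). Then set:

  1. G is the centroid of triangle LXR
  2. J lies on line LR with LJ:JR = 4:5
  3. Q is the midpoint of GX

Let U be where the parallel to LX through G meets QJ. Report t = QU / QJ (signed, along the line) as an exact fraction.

t = 3/5

Assign Y = (0, 0), R = (1, 0), X = (0, 1), L = (-3, 1) — the answer is frame-independent, so this choice is without loss of generality.
1. G is the centroid of triangle LXR ⇒ G = (-2/3, 2/3)
2. J lies on line LR with LJ:JR = 4:5 ⇒ J = (-11/9, 5/9)
3. Q is the midpoint of GX ⇒ Q = (-1/3, 5/6)
through G parallel to LX: direction (3, 0); meets QJ at U = (-13/15, 2/3)
U = Q + t·(J−Q) with t = 3/5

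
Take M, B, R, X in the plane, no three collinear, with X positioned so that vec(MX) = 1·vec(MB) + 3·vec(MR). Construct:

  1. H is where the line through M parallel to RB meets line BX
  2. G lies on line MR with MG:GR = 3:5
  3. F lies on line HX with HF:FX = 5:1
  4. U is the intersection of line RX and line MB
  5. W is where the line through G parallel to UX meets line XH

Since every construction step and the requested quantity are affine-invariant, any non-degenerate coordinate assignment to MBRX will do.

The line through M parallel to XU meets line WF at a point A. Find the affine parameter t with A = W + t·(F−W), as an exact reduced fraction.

Choose coordinates M = (0, 0), B = (1, 0), R = (0, 1), X = (1, 3).
1. H is where the line through M parallel to RB meets line BX ⇒ H = (1, -1)
2. G lies on line MR with MG:GR = 3:5 ⇒ G = (0, 3/8)
3. F lies on line HX with HF:FX = 5:1 ⇒ F = (1, 7/3)
4. U is the intersection of line RX and line MB ⇒ U = (-1/2, 0)
5. W is where the line through G parallel to UX meets line XH ⇒ W = (1, 19/8)
through M parallel to XU: direction (-3/2, -3); meets WF at A = (1, 2)
A = W + t·(F−W) with t = 9

t = 9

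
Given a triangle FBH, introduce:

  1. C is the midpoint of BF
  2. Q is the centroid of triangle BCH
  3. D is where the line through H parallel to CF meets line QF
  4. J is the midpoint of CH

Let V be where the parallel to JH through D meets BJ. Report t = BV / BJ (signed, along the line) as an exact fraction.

t = -2

Choose coordinates F = (0, 0), B = (1, 0), H = (0, 1).
1. C is the midpoint of BF ⇒ C = (1/2, 0)
2. Q is the centroid of triangle BCH ⇒ Q = (1/2, 1/3)
3. D is where the line through H parallel to CF meets line QF ⇒ D = (3/2, 1)
4. J is the midpoint of CH ⇒ J = (1/4, 1/2)
through D parallel to JH: direction (-1/4, 1/2); meets BJ at V = (5/2, -1)
V = B + t·(J−B) with t = -2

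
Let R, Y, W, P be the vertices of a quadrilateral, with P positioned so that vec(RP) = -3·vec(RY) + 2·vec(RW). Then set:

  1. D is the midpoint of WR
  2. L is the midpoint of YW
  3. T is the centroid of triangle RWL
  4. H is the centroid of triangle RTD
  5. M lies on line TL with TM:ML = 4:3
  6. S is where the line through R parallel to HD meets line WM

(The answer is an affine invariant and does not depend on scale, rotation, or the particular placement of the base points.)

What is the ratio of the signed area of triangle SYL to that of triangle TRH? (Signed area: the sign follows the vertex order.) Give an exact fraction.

Choose coordinates R = (0, 0), Y = (1, 0), W = (0, 1), P = (-3, 2).
1. D is the midpoint of WR ⇒ D = (0, 1/2)
2. L is the midpoint of YW ⇒ L = (1/2, 1/2)
3. T is the centroid of triangle RWL ⇒ T = (1/6, 1/2)
4. H is the centroid of triangle RTD ⇒ H = (1/18, 1/3)
5. M lies on line TL with TM:ML = 4:3 ⇒ M = (5/14, 1/2)
6. S is where the line through R parallel to HD meets line WM ⇒ S = (-5/8, 15/8)
2·[SYL] = -1/8, 2·[TRH] = -1/36
[SYL]:[TRH] = -1/8:-1/36 = 9/2

[SYL]:[TRH] = 9/2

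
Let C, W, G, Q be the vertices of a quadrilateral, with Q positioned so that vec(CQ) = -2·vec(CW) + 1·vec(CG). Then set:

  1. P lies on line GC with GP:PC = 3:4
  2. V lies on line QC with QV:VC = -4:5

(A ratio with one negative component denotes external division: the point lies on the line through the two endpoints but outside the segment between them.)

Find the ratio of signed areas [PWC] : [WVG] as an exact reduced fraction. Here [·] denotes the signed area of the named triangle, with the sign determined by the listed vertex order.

Set C = (0, 0), W = (1, 0), G = (0, 1), Q = (-2, 1); any affine frame gives the same invariant.
1. P lies on line GC with GP:PC = 3:4 ⇒ P = (0, 4/7)
2. V lies on line QC with QV:VC = -4:5 ⇒ V = (-10, 5)
2·[PWC] = -4/7, 2·[WVG] = -6
[PWC]:[WVG] = -4/7:-6 = 2/21

[PWC]:[WVG] = 2/21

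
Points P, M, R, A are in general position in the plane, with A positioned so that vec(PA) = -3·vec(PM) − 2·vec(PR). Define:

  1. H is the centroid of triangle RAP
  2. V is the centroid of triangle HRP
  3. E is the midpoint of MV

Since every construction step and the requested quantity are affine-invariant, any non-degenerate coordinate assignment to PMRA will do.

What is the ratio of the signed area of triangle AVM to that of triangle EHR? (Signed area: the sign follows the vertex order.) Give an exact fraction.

[AVM]:[EHR] = 8/3

Work in coordinates with P = (0, 0), M = (1, 0), R = (0, 1), A = (-3, -2).
1. H is the centroid of triangle RAP ⇒ H = (-1, -1/3)
2. V is the centroid of triangle HRP ⇒ V = (-1/3, 2/9)
3. E is the midpoint of MV ⇒ E = (1/3, 1/9)
2·[AVM] = -32/9, 2·[EHR] = -4/3
[AVM]:[EHR] = -32/9:-4/3 = 8/3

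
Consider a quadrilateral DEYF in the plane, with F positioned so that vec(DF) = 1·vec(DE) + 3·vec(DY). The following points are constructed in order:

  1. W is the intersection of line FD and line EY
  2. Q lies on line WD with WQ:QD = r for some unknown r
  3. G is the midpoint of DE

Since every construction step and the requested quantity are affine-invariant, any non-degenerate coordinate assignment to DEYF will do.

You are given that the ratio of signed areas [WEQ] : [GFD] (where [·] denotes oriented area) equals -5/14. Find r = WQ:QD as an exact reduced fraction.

Work in coordinates with D = (0, 0), E = (1, 0), Y = (0, 1), F = (1, 3).
1. W is the intersection of line FD and line EY ⇒ W = (1/4, 3/4)
2. With WQ:QD = r, write λ = r/(r+1) so Q = W + λ·(D−W); Q is affine-linear in λ
3. G is the midpoint of DE ⇒ G = (1/2, 0)
Every point depending on Q is an affine combination of Q and λ-independent points, so each such coordinate is linear in λ; the λ² term in each signed area is a multiple of (D−W)×(D−W) = 0, so 2·[WEQ] and 2·[GFD] are each linear in λ. Evaluating at λ=0 and λ=1:
  2·[WEQ] = -3/4·λ,   2·[GFD] = 3/2
So [WEQ]:[GFD] = (-3/4·λ) / (3/2). Setting this equal to -5/14:
  -3/4·λ = -5/14·(3/2)  ⇒  λ = 5/7
Then r = λ/(1−λ) = (5/7)/(2/7) = 5/2. Check: with r = 5/2, Q = (1/14, 3/14) and [WEQ]:[GFD] = -5/14 as required.

r = 5/2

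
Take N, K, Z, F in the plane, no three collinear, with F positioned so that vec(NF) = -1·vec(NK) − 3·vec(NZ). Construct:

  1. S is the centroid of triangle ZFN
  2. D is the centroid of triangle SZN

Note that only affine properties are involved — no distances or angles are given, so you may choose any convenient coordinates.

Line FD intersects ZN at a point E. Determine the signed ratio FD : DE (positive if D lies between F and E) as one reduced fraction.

Assign N = (0, 0), K = (1, 0), Z = (0, 1), F = (-1, -3) — the answer is frame-independent, so this choice is without loss of generality.
1. S is the centroid of triangle ZFN ⇒ S = (-1/3, -2/3)
2. D is the centroid of triangle SZN ⇒ D = (-1/9, 1/9)
line FD meets ZN at E = (0, 1/2)
D = F + t·(E−F) with t = 8/9, so FD:DE = 8/9:1/9

FD:DE = 8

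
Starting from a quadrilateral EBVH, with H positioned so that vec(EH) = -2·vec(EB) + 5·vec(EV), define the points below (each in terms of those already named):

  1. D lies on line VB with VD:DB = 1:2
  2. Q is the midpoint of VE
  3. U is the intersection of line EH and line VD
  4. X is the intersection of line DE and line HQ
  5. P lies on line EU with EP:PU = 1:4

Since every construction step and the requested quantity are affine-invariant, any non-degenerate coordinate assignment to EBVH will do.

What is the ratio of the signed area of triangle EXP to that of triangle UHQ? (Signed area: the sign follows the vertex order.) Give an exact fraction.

[EXP]:[UHQ] = -9/85

Assign E = (0, 0), B = (1, 0), V = (0, 1), H = (-2, 5) — the answer is frame-independent, so this choice is without loss of generality.
1. D lies on line VB with VD:DB = 1:2 ⇒ D = (1/3, 2/3)
2. Q is the midpoint of VE ⇒ Q = (0, 1/2)
3. U is the intersection of line EH and line VD ⇒ U = (-2/3, 5/3)
4. X is the intersection of line DE and line HQ ⇒ X = (2/17, 4/17)
5. P lies on line EU with EP:PU = 1:4 ⇒ P = (-2/15, 1/3)
2·[EXP] = 6/85, 2·[UHQ] = -2/3
[EXP]:[UHQ] = 6/85:-2/3 = -9/85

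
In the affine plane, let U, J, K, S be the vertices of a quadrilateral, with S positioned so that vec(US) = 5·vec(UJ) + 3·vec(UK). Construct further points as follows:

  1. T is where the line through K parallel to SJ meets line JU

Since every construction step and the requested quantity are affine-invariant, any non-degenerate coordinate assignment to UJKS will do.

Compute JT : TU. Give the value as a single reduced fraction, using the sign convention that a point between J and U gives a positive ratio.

JT:TU = -7/4

Choose coordinates U = (0, 0), J = (1, 0), K = (0, 1), S = (5, 3).
1. T is where the line through K parallel to SJ meets line JU ⇒ T = (-4/3, 0)
T = J + t·(U−J) with t = 7/3, so JT:TU = t:(1−t) = 7/3:-4/3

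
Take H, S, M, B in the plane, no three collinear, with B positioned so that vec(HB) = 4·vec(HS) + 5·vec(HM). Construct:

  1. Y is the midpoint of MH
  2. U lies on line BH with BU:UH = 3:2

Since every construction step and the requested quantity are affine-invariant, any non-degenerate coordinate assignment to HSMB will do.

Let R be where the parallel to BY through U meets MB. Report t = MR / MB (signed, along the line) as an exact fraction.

t = 8/5

Set H = (0, 0), S = (1, 0), M = (0, 1), B = (4, 5); any affine frame gives the same invariant.
1. Y is the midpoint of MH ⇒ Y = (0, 1/2)
2. U lies on line BH with BU:UH = 3:2 ⇒ U = (8/5, 2)
through U parallel to BY: direction (-4, -9/2); meets MB at R = (32/5, 37/5)
R = M + t·(B−M) with t = 8/5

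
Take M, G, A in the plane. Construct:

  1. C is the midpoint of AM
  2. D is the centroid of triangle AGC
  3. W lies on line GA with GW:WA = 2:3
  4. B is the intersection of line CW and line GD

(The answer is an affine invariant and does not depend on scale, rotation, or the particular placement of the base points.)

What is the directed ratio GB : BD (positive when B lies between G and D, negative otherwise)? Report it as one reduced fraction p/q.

Set M = (0, 0), G = (1, 0), A = (0, 1); any affine frame gives the same invariant.
1. C is the midpoint of AM ⇒ C = (0, 1/2)
2. D is the centroid of triangle AGC ⇒ D = (1/3, 1/2)
3. W lies on line GA with GW:WA = 2:3 ⇒ W = (3/5, 2/5)
4. B is the intersection of line CW and line GD ⇒ B = (3/7, 3/7)
B = G + t·(D−G) with t = 6/7, so GB:BD = t:(1−t) = 6/7:1/7

GB:BD = 6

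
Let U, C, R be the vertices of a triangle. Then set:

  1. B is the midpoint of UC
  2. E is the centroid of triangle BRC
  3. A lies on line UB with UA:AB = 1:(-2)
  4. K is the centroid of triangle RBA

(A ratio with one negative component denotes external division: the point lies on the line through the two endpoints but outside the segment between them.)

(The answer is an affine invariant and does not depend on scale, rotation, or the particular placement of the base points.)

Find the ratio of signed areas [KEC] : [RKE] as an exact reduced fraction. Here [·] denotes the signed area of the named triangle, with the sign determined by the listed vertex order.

Work in coordinates with U = (0, 0), C = (1, 0), R = (0, 1).
1. B is the midpoint of UC ⇒ B = (1/2, 0)
2. E is the centroid of triangle BRC ⇒ E = (1/2, 1/3)
3. A lies on line UB with UA:AB = 1:(-2) ⇒ A = (-1/2, 0)
4. K is the centroid of triangle RBA ⇒ K = (0, 1/3)
2·[KEC] = -1/6, 2·[RKE] = 1/3
[KEC]:[RKE] = -1/6:1/3 = -1/2

[KEC]:[RKE] = -1/2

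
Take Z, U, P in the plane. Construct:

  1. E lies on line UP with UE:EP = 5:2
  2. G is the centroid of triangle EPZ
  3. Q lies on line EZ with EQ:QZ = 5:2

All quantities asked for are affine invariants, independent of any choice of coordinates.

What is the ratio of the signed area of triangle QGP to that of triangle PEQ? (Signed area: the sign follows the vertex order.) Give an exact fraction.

Choose coordinates Z = (0, 0), U = (1, 0), P = (0, 1).
1. E lies on line UP with UE:EP = 5:2 ⇒ E = (2/7, 5/7)
2. G is the centroid of triangle EPZ ⇒ G = (2/21, 4/7)
3. Q lies on line EZ with EQ:QZ = 5:2 ⇒ Q = (4/49, 10/49)
2·[QGP] = 2/49, 2·[PEQ] = -10/49
[QGP]:[PEQ] = 2/49:-10/49 = -1/5

[QGP]:[PEQ] = -1/5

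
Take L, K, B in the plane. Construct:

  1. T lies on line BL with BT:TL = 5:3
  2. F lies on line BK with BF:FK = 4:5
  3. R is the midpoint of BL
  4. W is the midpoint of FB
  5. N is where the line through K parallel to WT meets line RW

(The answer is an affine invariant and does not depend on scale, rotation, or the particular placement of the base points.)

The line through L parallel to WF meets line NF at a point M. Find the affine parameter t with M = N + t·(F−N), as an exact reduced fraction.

Work in coordinates with L = (0, 0), K = (1, 0), B = (0, 1).
1. T lies on line BL with BT:TL = 5:3 ⇒ T = (0, 3/8)
2. F lies on line BK with BF:FK = 4:5 ⇒ F = (4/9, 5/9)
3. R is the midpoint of BL ⇒ R = (0, 1/2)
4. W is the midpoint of FB ⇒ W = (2/9, 7/9)
5. N is where the line through K parallel to WT meets line RW ⇒ N = (37/9, 203/36)
through L parallel to WF: direction (2/9, -2/9); meets NF at M = (8/315, -8/315)
M = N + t·(F−N) with t = 39/35

t = 39/35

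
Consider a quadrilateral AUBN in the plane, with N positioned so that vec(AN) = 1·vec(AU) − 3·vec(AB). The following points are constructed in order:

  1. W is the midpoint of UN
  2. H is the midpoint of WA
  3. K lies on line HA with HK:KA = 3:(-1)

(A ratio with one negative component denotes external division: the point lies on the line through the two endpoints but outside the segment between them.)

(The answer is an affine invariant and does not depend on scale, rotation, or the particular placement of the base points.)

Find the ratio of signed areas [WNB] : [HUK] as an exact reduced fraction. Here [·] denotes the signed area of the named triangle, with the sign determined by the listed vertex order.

Work in coordinates with A = (0, 0), U = (1, 0), B = (0, 1), N = (1, -3).
1. W is the midpoint of UN ⇒ W = (1, -3/2)
2. H is the midpoint of WA ⇒ H = (1/2, -3/4)
3. K lies on line HA with HK:KA = 3:(-1) ⇒ K = (-1/4, 3/8)
2·[WNB] = -3/2, 2·[HUK] = 9/8
[WNB]:[HUK] = -3/2:9/8 = -4/3

[WNB]:[HUK] = -4/3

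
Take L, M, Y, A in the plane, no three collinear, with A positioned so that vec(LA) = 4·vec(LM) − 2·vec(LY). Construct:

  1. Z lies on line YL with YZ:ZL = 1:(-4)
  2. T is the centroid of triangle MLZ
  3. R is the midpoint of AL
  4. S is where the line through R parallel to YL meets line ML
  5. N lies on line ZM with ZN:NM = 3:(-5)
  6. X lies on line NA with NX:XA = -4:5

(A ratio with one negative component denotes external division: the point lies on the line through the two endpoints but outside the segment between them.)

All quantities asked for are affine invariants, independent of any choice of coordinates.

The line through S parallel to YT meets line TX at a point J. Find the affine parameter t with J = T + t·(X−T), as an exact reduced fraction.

t = -14/93

Work in coordinates with L = (0, 0), M = (1, 0), Y = (0, 1), A = (4, -2).
1. Z lies on line YL with YZ:ZL = 1:(-4) ⇒ Z = (0, 4/3)
2. T is the centroid of triangle MLZ ⇒ T = (1/3, 4/9)
3. R is the midpoint of AL ⇒ R = (2, -1)
4. S is where the line through R parallel to YL meets line ML ⇒ S = (2, 0)
5. N lies on line ZM with ZN:NM = 3:(-5) ⇒ N = (-3/2, 10/3)
6. X lies on line NA with NX:XA = -4:5 ⇒ X = (-47/2, 74/3)
through S parallel to YT: direction (1/3, -5/9); meets TX at J = (1094/279, -2680/837)
J = T + t·(X−T) with t = -14/93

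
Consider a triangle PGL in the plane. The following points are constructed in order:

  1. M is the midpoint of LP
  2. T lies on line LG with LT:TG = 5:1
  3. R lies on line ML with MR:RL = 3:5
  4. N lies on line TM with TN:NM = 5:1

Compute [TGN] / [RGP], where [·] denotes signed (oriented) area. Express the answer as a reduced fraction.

[TGN]:[RGP] = 10/99

Set P = (0, 0), G = (1, 0), L = (0, 1); any affine frame gives the same invariant.
1. M is the midpoint of LP ⇒ M = (0, 1/2)
2. T lies on line LG with LT:TG = 5:1 ⇒ T = (5/6, 1/6)
3. R lies on line ML with MR:RL = 3:5 ⇒ R = (0, 11/16)
4. N lies on line TM with TN:NM = 5:1 ⇒ N = (5/36, 4/9)
2·[TGN] = -5/72, 2·[RGP] = -11/16
[TGN]:[RGP] = -5/72:-11/16 = 10/99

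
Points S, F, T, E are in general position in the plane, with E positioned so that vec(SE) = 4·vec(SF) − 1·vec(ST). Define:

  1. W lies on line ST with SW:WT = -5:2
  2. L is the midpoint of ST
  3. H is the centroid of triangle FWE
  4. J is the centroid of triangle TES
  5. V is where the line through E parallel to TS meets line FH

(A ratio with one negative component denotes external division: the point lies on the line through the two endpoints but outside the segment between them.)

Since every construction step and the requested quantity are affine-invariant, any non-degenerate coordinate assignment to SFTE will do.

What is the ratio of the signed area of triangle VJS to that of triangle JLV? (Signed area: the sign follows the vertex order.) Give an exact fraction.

[VJS]:[JLV] = 1/2

Set S = (0, 0), F = (1, 0), T = (0, 1), E = (4, -1); any affine frame gives the same invariant.
1. W lies on line ST with SW:WT = -5:2 ⇒ W = (0, 5/3)
2. L is the midpoint of ST ⇒ L = (0, 1/2)
3. H is the centroid of triangle FWE ⇒ H = (5/3, 2/9)
4. J is the centroid of triangle TES ⇒ J = (4/3, 0)
5. V is where the line through E parallel to TS meets line FH ⇒ V = (4, 1)
2·[VJS] = -4/3, 2·[JLV] = -8/3
[VJS]:[JLV] = -4/3:-8/3 = 1/2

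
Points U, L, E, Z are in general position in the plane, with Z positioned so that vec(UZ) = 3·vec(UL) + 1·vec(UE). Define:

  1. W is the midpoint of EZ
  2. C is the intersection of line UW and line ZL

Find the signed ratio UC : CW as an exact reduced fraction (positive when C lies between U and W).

Assign U = (0, 0), L = (1, 0), E = (0, 1), Z = (3, 1) — the answer is frame-independent, so this choice is without loss of generality.
1. W is the midpoint of EZ ⇒ W = (3/2, 1)
2. C is the intersection of line UW and line ZL ⇒ C = (-3, -2)
C = U + t·(W−U) with t = -2, so UC:CW = t:(1−t) = -2:3

UC:CW = -2/3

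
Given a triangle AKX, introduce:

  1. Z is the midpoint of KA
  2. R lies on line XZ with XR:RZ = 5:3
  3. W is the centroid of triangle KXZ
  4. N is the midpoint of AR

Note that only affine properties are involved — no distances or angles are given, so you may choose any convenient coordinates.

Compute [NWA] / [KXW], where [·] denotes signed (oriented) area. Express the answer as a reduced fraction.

Assign A = (0, 0), K = (1, 0), X = (0, 1) — the answer is frame-independent, so this choice is without loss of generality.
1. Z is the midpoint of KA ⇒ Z = (1/2, 0)
2. R lies on line XZ with XR:RZ = 5:3 ⇒ R = (5/16, 3/8)
3. W is the centroid of triangle KXZ ⇒ W = (1/2, 1/3)
4. N is the midpoint of AR ⇒ N = (5/32, 3/16)
2·[NWA] = -1/24, 2·[KXW] = 1/6
[NWA]:[KXW] = -1/24:1/6 = -1/4

[NWA]:[KXW] = -1/4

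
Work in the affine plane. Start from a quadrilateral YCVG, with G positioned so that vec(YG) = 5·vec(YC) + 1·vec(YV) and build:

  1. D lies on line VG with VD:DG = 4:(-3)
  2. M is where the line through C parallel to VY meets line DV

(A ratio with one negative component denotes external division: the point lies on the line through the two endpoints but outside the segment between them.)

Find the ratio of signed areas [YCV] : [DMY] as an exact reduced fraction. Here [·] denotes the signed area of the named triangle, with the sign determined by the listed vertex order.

Set Y = (0, 0), C = (1, 0), V = (0, 1), G = (5, 1); any affine frame gives the same invariant.
1. D lies on line VG with VD:DG = 4:(-3) ⇒ D = (20, 1)
2. M is where the line through C parallel to VY meets line DV ⇒ M = (1, 1)
2·[YCV] = 1, 2·[DMY] = 19
[YCV]:[DMY] = 1:19 = 1/19

[YCV]:[DMY] = 1/19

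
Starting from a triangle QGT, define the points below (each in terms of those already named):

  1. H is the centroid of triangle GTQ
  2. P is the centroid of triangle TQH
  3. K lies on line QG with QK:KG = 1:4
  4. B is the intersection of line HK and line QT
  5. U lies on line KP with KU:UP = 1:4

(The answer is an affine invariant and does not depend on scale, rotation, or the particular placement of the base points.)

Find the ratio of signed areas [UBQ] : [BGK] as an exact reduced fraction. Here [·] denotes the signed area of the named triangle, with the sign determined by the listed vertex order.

Choose coordinates Q = (0, 0), G = (1, 0), T = (0, 1).
1. H is the centroid of triangle GTQ ⇒ H = (1/3, 1/3)
2. P is the centroid of triangle TQH ⇒ P = (1/9, 4/9)
3. K lies on line QG with QK:KG = 1:4 ⇒ K = (1/5, 0)
4. B is the intersection of line HK and line QT ⇒ B = (0, -1/2)
5. U lies on line KP with KU:UP = 1:4 ⇒ U = (41/225, 4/45)
2·[UBQ] = -41/450, 2·[BGK] = 2/5
[UBQ]:[BGK] = -41/450:2/5 = -41/180

[UBQ]:[BGK] = -41/180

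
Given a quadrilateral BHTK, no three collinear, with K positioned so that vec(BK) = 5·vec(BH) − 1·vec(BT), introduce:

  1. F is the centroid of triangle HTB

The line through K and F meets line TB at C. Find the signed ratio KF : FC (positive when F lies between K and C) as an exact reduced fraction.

Work in coordinates with B = (0, 0), H = (1, 0), T = (0, 1), K = (5, -1).
1. F is the centroid of triangle HTB ⇒ F = (1/3, 1/3)
line KF meets TB at C = (0, 3/7)
F = K + t·(C−K) with t = 14/15, so KF:FC = 14/15:1/15

KF:FC = 14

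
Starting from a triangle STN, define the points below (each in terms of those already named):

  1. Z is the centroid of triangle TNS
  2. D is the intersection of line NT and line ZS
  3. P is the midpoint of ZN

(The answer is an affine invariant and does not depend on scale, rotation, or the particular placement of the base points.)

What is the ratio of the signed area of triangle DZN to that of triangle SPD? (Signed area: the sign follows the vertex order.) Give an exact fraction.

Choose coordinates S = (0, 0), T = (1, 0), N = (0, 1).
1. Z is the centroid of triangle TNS ⇒ Z = (1/3, 1/3)
2. D is the intersection of line NT and line ZS ⇒ D = (1/2, 1/2)
3. P is the midpoint of ZN ⇒ P = (1/6, 2/3)
2·[DZN] = -1/6, 2·[SPD] = -1/4
[DZN]:[SPD] = -1/6:-1/4 = 2/3

[DZN]:[SPD] = 2/3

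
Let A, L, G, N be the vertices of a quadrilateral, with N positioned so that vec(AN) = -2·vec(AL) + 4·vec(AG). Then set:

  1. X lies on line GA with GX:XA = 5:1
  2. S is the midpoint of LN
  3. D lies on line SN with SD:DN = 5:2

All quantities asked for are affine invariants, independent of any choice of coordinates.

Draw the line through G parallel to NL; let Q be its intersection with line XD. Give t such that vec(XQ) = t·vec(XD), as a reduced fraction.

Choose coordinates A = (0, 0), L = (1, 0), G = (0, 1), N = (-2, 4).
1. X lies on line GA with GX:XA = 5:1 ⇒ X = (0, 1/6)
2. S is the midpoint of LN ⇒ S = (-1/2, 2)
3. D lies on line SN with SD:DN = 5:2 ⇒ D = (-11/7, 24/7)
through G parallel to NL: direction (3, -4); meets XD at Q = (-55/49, 367/147)
Q = X + t·(D−X) with t = 5/7

t = 5/7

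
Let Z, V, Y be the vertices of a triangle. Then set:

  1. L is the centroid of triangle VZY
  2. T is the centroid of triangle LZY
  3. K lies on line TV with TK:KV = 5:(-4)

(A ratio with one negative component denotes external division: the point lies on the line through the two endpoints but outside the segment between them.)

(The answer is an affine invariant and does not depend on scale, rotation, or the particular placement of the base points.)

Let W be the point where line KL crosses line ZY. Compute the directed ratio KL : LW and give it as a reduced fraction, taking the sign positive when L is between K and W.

Assign Z = (0, 0), V = (1, 0), Y = (0, 1) — the answer is frame-independent, so this choice is without loss of generality.
1. L is the centroid of triangle VZY ⇒ L = (1/3, 1/3)
2. T is the centroid of triangle LZY ⇒ T = (1/9, 4/9)
3. K lies on line TV with TK:KV = 5:(-4) ⇒ K = (41/9, -16/9)
line KL meets ZY at W = (0, 1/2)
L = K + t·(W−K) with t = 38/41, so KL:LW = 38/41:3/41

KL:LW = 38/3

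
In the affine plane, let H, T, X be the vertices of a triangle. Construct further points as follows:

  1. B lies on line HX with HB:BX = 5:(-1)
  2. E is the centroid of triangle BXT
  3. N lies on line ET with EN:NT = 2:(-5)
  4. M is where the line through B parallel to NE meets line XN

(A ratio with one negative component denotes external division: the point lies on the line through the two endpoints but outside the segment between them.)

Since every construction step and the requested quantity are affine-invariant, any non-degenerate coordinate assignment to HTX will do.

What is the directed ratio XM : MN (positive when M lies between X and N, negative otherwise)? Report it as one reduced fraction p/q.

Choose coordinates H = (0, 0), T = (1, 0), X = (0, 1).
1. B lies on line HX with HB:BX = 5:(-1) ⇒ B = (0, 5/4)
2. E is the centroid of triangle BXT ⇒ E = (1/3, 3/4)
3. N lies on line ET with EN:NT = 2:(-5) ⇒ N = (-1/9, 5/4)
4. M is where the line through B parallel to NE meets line XN ⇒ M = (-2/9, 3/2)
M = X + t·(N−X) with t = 2, so XM:MN = t:(1−t) = 2:-1

XM:MN = -2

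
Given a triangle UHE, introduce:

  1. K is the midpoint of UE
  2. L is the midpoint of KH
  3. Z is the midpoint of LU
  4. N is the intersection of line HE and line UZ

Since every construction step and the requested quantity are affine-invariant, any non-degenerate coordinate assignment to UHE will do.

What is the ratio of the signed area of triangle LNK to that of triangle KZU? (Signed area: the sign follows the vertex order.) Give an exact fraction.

[LNK]:[KZU] = -2/3

Set U = (0, 0), H = (1, 0), E = (0, 1); any affine frame gives the same invariant.
1. K is the midpoint of UE ⇒ K = (0, 1/2)
2. L is the midpoint of KH ⇒ L = (1/2, 1/4)
3. Z is the midpoint of LU ⇒ Z = (1/4, 1/8)
4. N is the intersection of line HE and line UZ ⇒ N = (2/3, 1/3)
2·[LNK] = 1/12, 2·[KZU] = -1/8
[LNK]:[KZU] = 1/12:-1/8 = -2/3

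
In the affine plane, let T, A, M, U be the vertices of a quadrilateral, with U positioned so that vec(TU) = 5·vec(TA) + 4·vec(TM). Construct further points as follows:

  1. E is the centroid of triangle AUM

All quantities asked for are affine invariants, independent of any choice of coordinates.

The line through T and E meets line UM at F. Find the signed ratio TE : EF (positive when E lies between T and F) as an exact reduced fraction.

Work in coordinates with T = (0, 0), A = (1, 0), M = (0, 1), U = (5, 4).
1. E is the centroid of triangle AUM ⇒ E = (2, 5/3)
line TE meets UM at F = (30/7, 25/7)
E = T + t·(F−T) with t = 7/15, so TE:EF = 7/15:8/15

TE:EF = 7/8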